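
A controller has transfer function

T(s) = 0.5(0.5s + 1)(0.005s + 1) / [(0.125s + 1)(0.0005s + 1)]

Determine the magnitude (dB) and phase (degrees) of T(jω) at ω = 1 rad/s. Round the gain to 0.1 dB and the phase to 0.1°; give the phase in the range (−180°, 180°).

At ω = 1 rad/s:
zero (1 + j1·0.5) = 1 + j0.5 → |·| ≈ 1.118, ∠ ≈ 26.57°
zero (1 + j1·0.005) = 1 + j0.005 → |·| ≈ 1, ∠ ≈ 0.29°
pole (1 + j1·0.125) = 1 + j0.125 → |·| ≈ 1.0078, ∠ ≈ 7.13°
pole (1 + j1·0.0005) = 1 + j0.0005 → |·| ≈ 1, ∠ ≈ 0.03°
|T| = 0.5 · 1.118 · 1 / (1.0078 · 1) ≈ 0.55467
Gain = 20 log₁₀(0.55467) ≈ -5.12 dB
∠T = (26.57° + 0.29°) − (7.13° + 0.03°) = 19.70°

-5.1 dB, 19.7°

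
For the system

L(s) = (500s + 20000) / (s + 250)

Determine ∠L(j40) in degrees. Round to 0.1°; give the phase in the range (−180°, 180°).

35.9°

Substitute s = j40:
Numerator: 500(j40) + 20000 = 20000 + j20000
Denominator: (j40) + 250 = 250 + j40
|N| = √(20000² + 20000²) ≈ 28284, ∠N ≈ 45.00°
|D| = √(250² + 40²) ≈ 253.18, ∠D ≈ 9.09°
∠L = 45.00° − 9.09° = 35.91°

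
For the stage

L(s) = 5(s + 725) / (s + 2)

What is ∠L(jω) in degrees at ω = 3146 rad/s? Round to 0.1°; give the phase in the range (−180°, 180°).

-12.9°

At s = jω = j3146:
zero (s+725): 725 + j3146 → |·| = √(725²+3146²) = √10422941 ≈ 3228.5, ∠ = arctan(3146/725) ≈ 77.02°
pole (s+2): 2 + j3146 → |·| = √(2²+3146²) = √9897320 ≈ 3146, ∠ = arctan(3146/2) ≈ 89.96°
∠L = 77.02° − 89.96° = -12.94°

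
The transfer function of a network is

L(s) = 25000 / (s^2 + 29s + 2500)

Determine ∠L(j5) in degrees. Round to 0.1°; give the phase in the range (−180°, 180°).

At s = jω = j5:
quadratic: (j5)² + 29·j5 + 2500 = 2475 + j145 → |·| ≈ 2479.2, ∠ ≈ 3.35°
∠L = 0.00° − 3.35° = -3.35°

-3.4°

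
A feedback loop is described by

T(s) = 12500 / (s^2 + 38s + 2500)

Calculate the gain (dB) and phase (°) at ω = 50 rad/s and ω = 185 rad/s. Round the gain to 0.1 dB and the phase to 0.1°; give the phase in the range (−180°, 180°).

ω = 50: 16.4 dB, -90.0°; ω = 185: -8.3 dB, -167.5°

At s = jω = j50:
quadratic: (j50)² + 38·j50 + 2500 = 0 + j1900 → |·| ≈ 1900, ∠ ≈ 90.00°
|T| = 12500 / 1900 ≈ 6.5789
Gain = 20 log₁₀(6.5789) ≈ 16.36 dB
∠T = 0.00° − 90.00° = -90.00°

At s = jω = j185:
quadratic: (j185)² + 38·j185 + 2500 = -31725 + j7030 → |·| ≈ 32495, ∠ ≈ 167.51°
|T| = 12500 / 32495 ≈ 0.38467
Gain = 20 log₁₀(0.38467) ≈ -8.30 dB
∠T = 0.00° − 167.51° = -167.51°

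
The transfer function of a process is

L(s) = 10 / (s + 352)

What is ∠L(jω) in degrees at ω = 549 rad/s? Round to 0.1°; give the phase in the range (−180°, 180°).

-57.3°

Substitute s = j549:
Numerator: 10 = 10 + j0
Denominator: (j549) + 352 = 352 + j549
|N| = √(10² + 0²) ≈ 10, ∠N ≈ 0.00°
|D| = √(352² + 549²) ≈ 652.15, ∠D ≈ 57.33°
∠L = 0.00° − 57.33° = -57.33°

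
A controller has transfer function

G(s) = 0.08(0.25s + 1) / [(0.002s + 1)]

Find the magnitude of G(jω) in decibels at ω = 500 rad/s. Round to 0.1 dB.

At ω = 500 rad/s:
zero (1 + j500·0.25) = 1 + j125 → |·| ≈ 125, ∠ ≈ 89.54°
pole (1 + j500·0.002) = 1 + j1 → |·| ≈ 1.4142, ∠ ≈ 45.00°
|G| = 0.08 · 125 / (1.4142) ≈ 7.0711
Gain = 20 log₁₀(7.0711) ≈ 16.99 dB

17.0 dB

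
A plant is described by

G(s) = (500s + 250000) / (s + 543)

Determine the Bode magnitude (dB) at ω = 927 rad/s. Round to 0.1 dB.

Substitute s = j927:
Numerator: 500(j927) + 250000 = 250000 + j463500
Denominator: (j927) + 543 = 543 + j927
|N| = √(250000² + 463500²) ≈ 5.2662e+05, ∠N ≈ 61.66°
|D| = √(543² + 927²) ≈ 1074.3, ∠D ≈ 59.64°
|G| = 5.2662e+05 / 1074.3 ≈ 490.2
Gain = 20 log₁₀(490.2) ≈ 53.81 dB

53.8 dB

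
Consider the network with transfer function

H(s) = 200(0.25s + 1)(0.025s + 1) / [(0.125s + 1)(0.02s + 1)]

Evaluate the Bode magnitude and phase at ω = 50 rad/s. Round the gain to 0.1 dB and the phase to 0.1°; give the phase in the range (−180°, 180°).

At ω = 50 rad/s:
zero (1 + j50·0.25) = 1 + j12.5 → |·| ≈ 12.54, ∠ ≈ 85.43°
zero (1 + j50·0.025) = 1 + j1.25 → |·| ≈ 1.6008, ∠ ≈ 51.34°
pole (1 + j50·0.125) = 1 + j6.25 → |·| ≈ 6.3295, ∠ ≈ 80.91°
pole (1 + j50·0.02) = 1 + j1 → |·| ≈ 1.4142, ∠ ≈ 45.00°
|H| = 200 · 12.54 · 1.6008 / (6.3295 · 1.4142) ≈ 448.52
Gain = 20 log₁₀(448.52) ≈ 53.04 dB
∠H = (85.43° + 51.34°) − (80.91° + 45.00°) = 10.86°

53.0 dB, 10.9°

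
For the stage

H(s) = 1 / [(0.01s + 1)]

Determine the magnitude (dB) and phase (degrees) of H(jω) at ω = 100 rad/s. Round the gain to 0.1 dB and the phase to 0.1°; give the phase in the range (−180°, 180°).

-3.0 dB, -45.0°

At ω = 100 rad/s:
pole (1 + j100·0.01) = 1 + j1 → |·| ≈ 1.4142, ∠ ≈ 45.00°
|H| = 1 · 1 / (1.4142) ≈ 0.70711
Gain = 20 log₁₀(0.70711) ≈ -3.01 dB
∠H = (0°) − (45.00°) = -45.00°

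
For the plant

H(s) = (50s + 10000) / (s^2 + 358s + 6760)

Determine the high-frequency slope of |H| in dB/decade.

-20 dB/decade

Each pole contributes −20 dB/decade at high frequency; each zero contributes +20 dB/decade.
Net: 1 zero(s) − 2 pole(s) → -20 dB/decade.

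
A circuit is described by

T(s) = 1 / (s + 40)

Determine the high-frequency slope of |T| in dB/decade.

-20 dB/decade

Each pole contributes −20 dB/decade at high frequency; each zero contributes +20 dB/decade.
Net: 0 zero(s) − 1 pole(s) → -20 dB/decade.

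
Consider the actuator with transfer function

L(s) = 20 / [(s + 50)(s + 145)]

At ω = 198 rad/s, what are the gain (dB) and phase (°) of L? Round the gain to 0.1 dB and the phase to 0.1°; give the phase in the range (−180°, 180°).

-68.0 dB, -129.6°

At s = jω = j198:
pole (s+50): 50 + j198 → |·| = √(50²+198²) = √41704 ≈ 204.22, ∠ = arctan(198/50) ≈ 75.83°
pole (s+145): 145 + j198 → |·| = √(145²+198²) = √60229 ≈ 245.42, ∠ = arctan(198/145) ≈ 53.78°
|L| = 20 / 50120 ≈ 0.00039904
Gain = 20 log₁₀(0.00039904) ≈ -67.98 dB
∠L = 0.00° − 129.61° = -129.61°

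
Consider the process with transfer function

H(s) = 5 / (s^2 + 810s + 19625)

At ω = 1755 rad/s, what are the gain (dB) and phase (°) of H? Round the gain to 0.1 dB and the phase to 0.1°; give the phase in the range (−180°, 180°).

-116.6 dB, -155.1°

Substitute s = j1755:
Numerator: 5 = 5 + j0
Denominator: (j1755)^2 + 810(j1755) + 19625 = -3060400 + j1421550
|N| = √(5² + 0²) ≈ 5, ∠N ≈ 0.00°
|D| = √(3060400² + 1421550²) ≈ 3.3744e+06, ∠D ≈ 155.09°
|H| = 5 / 3.3744e+06 ≈ 1.4817e-06
Gain = 20 log₁₀(1.4817e-06) ≈ -116.58 dB
∠H = 0.00° − 155.09° = -155.09°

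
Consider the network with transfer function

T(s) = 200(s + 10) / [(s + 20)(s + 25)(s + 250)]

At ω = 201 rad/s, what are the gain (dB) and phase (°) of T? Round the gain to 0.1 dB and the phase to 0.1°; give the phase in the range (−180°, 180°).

-50.3 dB, -118.9°

At s = jω = j201:
zero (s+10): 10 + j201 → |·| = √(10²+201²) = √40501 ≈ 201.25, ∠ = arctan(201/10) ≈ 87.15°
pole (s+20): 20 + j201 → |·| = √(20²+201²) = √40801 ≈ 201.99, ∠ = arctan(201/20) ≈ 84.32°
pole (s+25): 25 + j201 → |·| = √(25²+201²) = √41026 ≈ 202.55, ∠ = arctan(201/25) ≈ 82.91°
pole (s+250): 250 + j201 → |·| = √(250²+201²) = √102901 ≈ 320.78, ∠ = arctan(201/250) ≈ 38.80°
|T| = 200 · 201.25 / 1.3124e+07 ≈ 0.0030669
Gain = 20 log₁₀(0.0030669) ≈ -50.27 dB
∠T = 87.15° − 206.03° = -118.88°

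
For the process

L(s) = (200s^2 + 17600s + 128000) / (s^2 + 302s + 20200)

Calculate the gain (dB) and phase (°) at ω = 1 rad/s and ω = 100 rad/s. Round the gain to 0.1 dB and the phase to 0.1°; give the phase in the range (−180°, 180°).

Substitute s = j1:
Numerator: 200(j1)^2 + 17600(j1) + 128000 = 127800 + j17600
Denominator: (j1)^2 + 302(j1) + 20200 = 20199 + j302
|N| = √(127800² + 17600²) ≈ 1.2901e+05, ∠N ≈ 7.84°
|D| = √(20199² + 302²) ≈ 20201, ∠D ≈ 0.86°
|L| = 1.2901e+05 / 20201 ≈ 6.3863
Gain = 20 log₁₀(6.3863) ≈ 16.10 dB
∠L = 7.84° − 0.86° = 6.98°

Substitute s = j100:
Numerator: 200(j100)^2 + 17600(j100) + 128000 = -1872000 + j1760000
Denominator: (j100)^2 + 302(j100) + 20200 = 10200 + j30200
|N| = √(1872000² + 1760000²) ≈ 2.5694e+06, ∠N ≈ 136.77°
|D| = √(10200² + 30200²) ≈ 31876, ∠D ≈ 71.34°
|L| = 2.5694e+06 / 31876 ≈ 80.606
Gain = 20 log₁₀(80.606) ≈ 38.13 dB
∠L = 136.77° − 71.34° = 65.43°

ω = 1: 16.1 dB, 7.0°; ω = 100: 38.1 dB, 65.4°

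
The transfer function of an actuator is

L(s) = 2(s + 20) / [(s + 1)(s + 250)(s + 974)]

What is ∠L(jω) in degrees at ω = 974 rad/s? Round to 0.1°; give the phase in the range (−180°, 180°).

-121.7°

At s = jω = j974:
zero (s+20): 20 + j974 → |·| = √(20²+974²) = √949076 ≈ 974.21, ∠ = arctan(974/20) ≈ 88.82°
pole (s+1): 1 + j974 → |·| = √(1²+974²) = √948677 ≈ 974, ∠ = arctan(974/1) ≈ 89.94°
pole (s+250): 250 + j974 → |·| = √(250²+974²) = √1011176 ≈ 1005.6, ∠ = arctan(974/250) ≈ 75.60°
pole (s+974): 974 + j974 → |·| = √(974²+974²) = √1897352 ≈ 1377.4, ∠ = arctan(974/974) ≈ 45.00°
∠L = 88.82° − 210.54° = -121.72°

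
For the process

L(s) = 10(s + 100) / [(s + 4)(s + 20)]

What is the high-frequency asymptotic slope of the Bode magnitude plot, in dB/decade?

-20 dB/decade

Each pole contributes −20 dB/decade at high frequency; each zero contributes +20 dB/decade.
Net: 1 zero(s) − 2 pole(s) → -20 dB/decade.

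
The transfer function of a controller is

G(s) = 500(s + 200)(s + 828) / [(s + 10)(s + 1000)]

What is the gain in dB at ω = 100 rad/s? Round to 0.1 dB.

59.3 dB

At s = jω = j100:
zero (s+200): 200 + j100 → |·| = √(200²+100²) = √50000 ≈ 223.61, ∠ = arctan(100/200) ≈ 26.57°
zero (s+828): 828 + j100 → |·| = √(828²+100²) = √695584 ≈ 834.02, ∠ = arctan(100/828) ≈ 6.89°
pole (s+10): 10 + j100 → |·| = √(10²+100²) = √10100 ≈ 100.5, ∠ = arctan(100/10) ≈ 84.29°
pole (s+1000): 1000 + j100 → |·| = √(1000²+100²) = √1010000 ≈ 1005, ∠ = arctan(100/1000) ≈ 5.71°
|G| = 500 · 1.865e+05 / 1.01e+05 ≈ 923.27
Gain = 20 log₁₀(923.27) ≈ 59.31 dB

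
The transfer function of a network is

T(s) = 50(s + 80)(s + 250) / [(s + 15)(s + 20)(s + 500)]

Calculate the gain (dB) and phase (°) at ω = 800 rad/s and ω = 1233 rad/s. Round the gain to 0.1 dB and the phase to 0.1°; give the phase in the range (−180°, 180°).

ω = 800: -25.1 dB, -78.6°; ω = 1233: -28.3 dB, -81.5°

At s = jω = j800:
zero (s+80): 80 + j800 → |·| = √(80²+800²) = √646400 ≈ 803.99, ∠ = arctan(800/80) ≈ 84.29°
zero (s+250): 250 + j800 → |·| = √(250²+800²) = √702500 ≈ 838.15, ∠ = arctan(800/250) ≈ 72.65°
pole (s+15): 15 + j800 → |·| = √(15²+800²) = √640225 ≈ 800.14, ∠ = arctan(800/15) ≈ 88.93°
pole (s+20): 20 + j800 → |·| = √(20²+800²) = √640400 ≈ 800.25, ∠ = arctan(800/20) ≈ 88.57°
pole (s+500): 500 + j800 → |·| = √(500²+800²) = √890000 ≈ 943.4, ∠ = arctan(800/500) ≈ 57.99°
|T| = 50 · 6.7386e+05 / 6.0407e+08 ≈ 0.055777
Gain = 20 log₁₀(0.055777) ≈ -25.07 dB
∠T = 156.94° − 235.49° = -78.55°

At s = jω = j1233:
zero (s+80): 80 + j1233 → |·| = √(80²+1233²) = √1526689 ≈ 1235.6, ∠ = arctan(1233/80) ≈ 86.29°
zero (s+250): 250 + j1233 → |·| = √(250²+1233²) = √1582789 ≈ 1258.1, ∠ = arctan(1233/250) ≈ 78.54°
pole (s+15): 15 + j1233 → |·| = √(15²+1233²) = √1520514 ≈ 1233.1, ∠ = arctan(1233/15) ≈ 89.30°
pole (s+20): 20 + j1233 → |·| = √(20²+1233²) = √1520689 ≈ 1233.2, ∠ = arctan(1233/20) ≈ 89.07°
pole (s+500): 500 + j1233 → |·| = √(500²+1233²) = √1770289 ≈ 1330.5, ∠ = arctan(1233/500) ≈ 67.93°
|T| = 50 · 1.5545e+06 / 2.0232e+09 ≈ 0.038417
Gain = 20 log₁₀(0.038417) ≈ -28.31 dB
∠T = 164.83° − 246.30° = -81.47°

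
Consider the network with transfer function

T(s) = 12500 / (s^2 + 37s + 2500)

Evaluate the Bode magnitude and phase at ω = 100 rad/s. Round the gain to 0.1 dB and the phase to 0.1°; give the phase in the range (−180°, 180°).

3.5 dB, -153.7°

At s = jω = j100:
quadratic: (j100)² + 37·j100 + 2500 = -7500 + j3700 → |·| ≈ 8363, ∠ ≈ 153.74°
|T| = 12500 / 8363 ≈ 1.4947
Gain = 20 log₁₀(1.4947) ≈ 3.49 dB
∠T = 0.00° − 153.74° = -153.74°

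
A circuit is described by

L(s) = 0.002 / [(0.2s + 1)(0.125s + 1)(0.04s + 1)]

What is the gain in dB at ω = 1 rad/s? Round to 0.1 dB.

At ω = 1 rad/s:
pole (1 + j1·0.2) = 1 + j0.2 → |·| ≈ 1.0198, ∠ ≈ 11.31°
pole (1 + j1·0.125) = 1 + j0.125 → |·| ≈ 1.0078, ∠ ≈ 7.13°
pole (1 + j1·0.04) = 1 + j0.04 → |·| ≈ 1.0008, ∠ ≈ 2.29°
|L| = 0.002 · 1 / (1.0198 · 1.0078 · 1.0008) ≈ 0.0019444
Gain = 20 log₁₀(0.0019444) ≈ -54.22 dB

-54.2 dB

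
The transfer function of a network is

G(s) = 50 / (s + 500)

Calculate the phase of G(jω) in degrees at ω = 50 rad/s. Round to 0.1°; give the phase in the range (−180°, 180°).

Substitute s = j50:
Numerator: 50 = 50 + j0
Denominator: (j50) + 500 = 500 + j50
|N| = √(50² + 0²) ≈ 50, ∠N ≈ 0.00°
|D| = √(500² + 50²) ≈ 502.49, ∠D ≈ 5.71°
∠G = 0.00° − 5.71° = -5.71°

-5.7°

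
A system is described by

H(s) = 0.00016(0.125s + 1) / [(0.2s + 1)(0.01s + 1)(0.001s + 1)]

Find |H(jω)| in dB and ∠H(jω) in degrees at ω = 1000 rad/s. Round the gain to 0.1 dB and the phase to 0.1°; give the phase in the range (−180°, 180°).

At ω = 1000 rad/s:
zero (1 + j1000·0.125) = 1 + j125 → |·| ≈ 125, ∠ ≈ 89.54°
pole (1 + j1000·0.2) = 1 + j200 → |·| ≈ 200, ∠ ≈ 89.71°
pole (1 + j1000·0.01) = 1 + j10 → |·| ≈ 10.05, ∠ ≈ 84.29°
pole (1 + j1000·0.001) = 1 + j1 → |·| ≈ 1.4142, ∠ ≈ 45.00°
|H| = 0.00016 · 125 / (200 · 10.05 · 1.4142) ≈ 7.036e-06
Gain = 20 log₁₀(7.036e-06) ≈ -103.05 dB
∠H = (89.54°) − (89.71° + 84.29° + 45.00°) = -129.46°

-103.1 dB, -129.5°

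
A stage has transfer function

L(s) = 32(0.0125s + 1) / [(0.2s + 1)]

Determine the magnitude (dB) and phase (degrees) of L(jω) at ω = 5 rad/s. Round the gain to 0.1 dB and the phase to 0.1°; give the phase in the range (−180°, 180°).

27.1 dB, -41.4°

At ω = 5 rad/s:
zero (1 + j5·0.0125) = 1 + j0.0625 → |·| ≈ 1.002, ∠ ≈ 3.58°
pole (1 + j5·0.2) = 1 + j1 → |·| ≈ 1.4142, ∠ ≈ 45.00°
|L| = 32 · 1.002 / (1.4142) ≈ 22.673
Gain = 20 log₁₀(22.673) ≈ 27.11 dB
∠L = (3.58°) − (45.00°) = -41.42°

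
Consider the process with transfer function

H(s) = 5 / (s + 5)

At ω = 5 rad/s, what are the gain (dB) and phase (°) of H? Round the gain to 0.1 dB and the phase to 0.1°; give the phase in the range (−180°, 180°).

Substitute s = j5:
Numerator: 5 = 5 + j0
Denominator: (j5) + 5 = 5 + j5
|N| = √(5² + 0²) ≈ 5, ∠N ≈ 0.00°
|D| = √(5² + 5²) ≈ 7.0711, ∠D ≈ 45.00°
|H| = 5 / 7.0711 ≈ 0.7071
Gain = 20 log₁₀(0.7071) ≈ -3.01 dB
∠H = 0.00° − 45.00° = -45.00°

-3.0 dB, -45.0°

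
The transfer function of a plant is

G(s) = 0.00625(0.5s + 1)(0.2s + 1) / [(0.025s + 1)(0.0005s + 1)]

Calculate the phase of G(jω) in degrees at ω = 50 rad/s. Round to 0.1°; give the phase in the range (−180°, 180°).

119.2°

At ω = 50 rad/s:
zero (1 + j50·0.5) = 1 + j25 → |·| ≈ 25.02, ∠ ≈ 87.71°
zero (1 + j50·0.2) = 1 + j10 → |·| ≈ 10.05, ∠ ≈ 84.29°
pole (1 + j50·0.025) = 1 + j1.25 → |·| ≈ 1.6008, ∠ ≈ 51.34°
pole (1 + j50·0.0005) = 1 + j0.025 → |·| ≈ 1.0003, ∠ ≈ 1.43°
∠G = (87.71° + 84.29°) − (51.34° + 1.43°) = 119.23°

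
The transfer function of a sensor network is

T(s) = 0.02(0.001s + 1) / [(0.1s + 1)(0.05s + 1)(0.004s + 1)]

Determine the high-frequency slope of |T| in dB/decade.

-40 dB/decade

Each pole contributes −20 dB/decade at high frequency; each zero contributes +20 dB/decade.
Net: 1 zero(s) − 3 pole(s) → -40 dB/decade.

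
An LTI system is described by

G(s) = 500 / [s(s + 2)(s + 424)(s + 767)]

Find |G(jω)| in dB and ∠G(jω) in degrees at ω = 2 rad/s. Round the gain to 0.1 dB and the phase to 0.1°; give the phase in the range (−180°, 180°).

At s = jω = j2:
pole (s+2): 2 + j2 → |·| = √(2²+2²) = √8 ≈ 2.8284, ∠ = arctan(2/2) ≈ 45.00°
pole (s+424): 424 + j2 → |·| = √(424²+2²) = √179780 ≈ 424, ∠ = arctan(2/424) ≈ 0.27°
pole (s+767): 767 + j2 → |·| = √(767²+2²) = √588293 ≈ 767, ∠ = arctan(2/767) ≈ 0.15°
pole at origin: |s| = 2, ∠ = 90.00° (in denominator)
|G| = 500 / 1.8396e+06 ≈ 0.0002718
Gain = 20 log₁₀(0.0002718) ≈ -71.32 dB
∠G = 0.00° − 135.42° = -135.42°

-71.3 dB, -135.4°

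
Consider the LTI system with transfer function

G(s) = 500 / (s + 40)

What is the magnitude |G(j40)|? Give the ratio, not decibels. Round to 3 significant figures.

8.84

Substitute s = j40:
Numerator: 500 = 500 + j0
Denominator: (j40) + 40 = 40 + j40
|N| = √(500² + 0²) ≈ 500, ∠N ≈ 0.00°
|D| = √(40² + 40²) ≈ 56.569, ∠D ≈ 45.00°
|G| = 500 / 56.569 ≈ 8.8388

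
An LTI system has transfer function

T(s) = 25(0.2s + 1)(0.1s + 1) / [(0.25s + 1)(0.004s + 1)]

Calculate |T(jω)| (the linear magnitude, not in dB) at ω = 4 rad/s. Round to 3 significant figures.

24.4

At ω = 4 rad/s:
zero (1 + j4·0.2) = 1 + j0.8 → |·| ≈ 1.2806, ∠ ≈ 38.66°
zero (1 + j4·0.1) = 1 + j0.4 → |·| ≈ 1.077, ∠ ≈ 21.80°
pole (1 + j4·0.25) = 1 + j1 → |·| ≈ 1.4142, ∠ ≈ 45.00°
pole (1 + j4·0.004) = 1 + j0.016 → |·| ≈ 1.0001, ∠ ≈ 0.92°
|T| = 25 · 1.2806 · 1.077 / (1.4142 · 1.0001) ≈ 24.379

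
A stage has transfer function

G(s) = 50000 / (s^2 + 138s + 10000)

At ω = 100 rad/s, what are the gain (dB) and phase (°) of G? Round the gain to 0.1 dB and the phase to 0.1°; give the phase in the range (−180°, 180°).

At s = jω = j100:
quadratic: (j100)² + 138·j100 + 10000 = 0 + j13800 → |·| ≈ 13800, ∠ ≈ 90.00°
|G| = 50000 / 13800 ≈ 3.6232
Gain = 20 log₁₀(3.6232) ≈ 11.18 dB
∠G = 0.00° − 90.00° = -90.00°

11.2 dB, -90.0°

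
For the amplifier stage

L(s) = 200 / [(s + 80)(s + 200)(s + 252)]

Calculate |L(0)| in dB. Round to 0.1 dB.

L(0) = 200 / (80·200·252) ≈ 4.9603e-05
20 log₁₀(4.9603e-05) ≈ -86.09 dB

-86.1 dB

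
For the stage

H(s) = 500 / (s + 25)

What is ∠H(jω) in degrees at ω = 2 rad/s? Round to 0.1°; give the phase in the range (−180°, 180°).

Substitute s = j2:
Numerator: 500 = 500 + j0
Denominator: (j2) + 25 = 25 + j2
|N| = √(500² + 0²) ≈ 500, ∠N ≈ 0.00°
|D| = √(25² + 2²) ≈ 25.08, ∠D ≈ 4.57°
∠H = 0.00° − 4.57° = -4.57°

-4.6°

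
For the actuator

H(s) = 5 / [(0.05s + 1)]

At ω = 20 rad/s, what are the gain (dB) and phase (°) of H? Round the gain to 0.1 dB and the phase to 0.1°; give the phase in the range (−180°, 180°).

11.0 dB, -45.0°

At ω = 20 rad/s:
pole (1 + j20·0.05) = 1 + j1 → |·| ≈ 1.4142, ∠ ≈ 45.00°
|H| = 5 · 1 / (1.4142) ≈ 3.5356
Gain = 20 log₁₀(3.5356) ≈ 10.97 dB
∠H = (0°) − (45.00°) = -45.00°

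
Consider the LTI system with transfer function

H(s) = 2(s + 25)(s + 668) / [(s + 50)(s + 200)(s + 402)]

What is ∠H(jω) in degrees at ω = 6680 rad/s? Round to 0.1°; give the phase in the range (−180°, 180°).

-90.3°

At s = jω = j6680:
zero (s+25): 25 + j6680 → |·| = √(25²+6680²) = √44623025 ≈ 6680, ∠ = arctan(6680/25) ≈ 89.79°
zero (s+668): 668 + j6680 → |·| = √(668²+6680²) = √45068624 ≈ 6713.3, ∠ = arctan(6680/668) ≈ 84.29°
pole (s+50): 50 + j6680 → |·| = √(50²+6680²) = √44624900 ≈ 6680.2, ∠ = arctan(6680/50) ≈ 89.57°
pole (s+200): 200 + j6680 → |·| = √(200²+6680²) = √44662400 ≈ 6683, ∠ = arctan(6680/200) ≈ 88.29°
pole (s+402): 402 + j6680 → |·| = √(402²+6680²) = √44784004 ≈ 6692.1, ∠ = arctan(6680/402) ≈ 86.56°
∠H = 174.08° − 264.42° = -90.34°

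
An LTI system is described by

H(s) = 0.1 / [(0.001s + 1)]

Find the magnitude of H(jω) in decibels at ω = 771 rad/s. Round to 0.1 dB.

-22.0 dB

At ω = 771 rad/s:
pole (1 + j771·0.001) = 1 + j0.771 → |·| ≈ 1.2627, ∠ ≈ 37.63°
|H| = 0.1 · 1 / (1.2627) ≈ 0.079195
Gain = 20 log₁₀(0.079195) ≈ -22.03 dB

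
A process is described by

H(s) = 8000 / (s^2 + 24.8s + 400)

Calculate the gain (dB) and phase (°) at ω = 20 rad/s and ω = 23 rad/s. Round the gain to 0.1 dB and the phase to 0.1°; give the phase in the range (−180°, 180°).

ω = 20: 24.2 dB, -90.0°; ω = 23: 22.7 dB, -102.7°

At s = jω = j20:
quadratic: (j20)² + 24.8·j20 + 400 = 0 + j496 → |·| ≈ 496, ∠ ≈ 90.00°
|H| = 8000 / 496 ≈ 16.129
Gain = 20 log₁₀(16.129) ≈ 24.15 dB
∠H = 0.00° − 90.00° = -90.00°

At s = jω = j23:
quadratic: (j23)² + 24.8·j23 + 400 = -129 + j570.4 → |·| ≈ 584.81, ∠ ≈ 102.74°
|H| = 8000 / 584.81 ≈ 13.68
Gain = 20 log₁₀(13.68) ≈ 22.72 dB
∠H = 0.00° − 102.74° = -102.74°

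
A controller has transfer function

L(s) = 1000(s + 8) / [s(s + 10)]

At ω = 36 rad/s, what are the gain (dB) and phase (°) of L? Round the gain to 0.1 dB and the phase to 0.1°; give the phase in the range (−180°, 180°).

28.8 dB, -87.0°

At s = jω = j36:
zero (s+8): 8 + j36 → |·| = √(8²+36²) = √1360 ≈ 36.878, ∠ = arctan(36/8) ≈ 77.47°
pole (s+10): 10 + j36 → |·| = √(10²+36²) = √1396 ≈ 37.363, ∠ = arctan(36/10) ≈ 74.48°
pole at origin: |s| = 36, ∠ = 90.00° (in denominator)
|L| = 1000 · 36.878 / 1345.1 ≈ 27.417
Gain = 20 log₁₀(27.417) ≈ 28.76 dB
∠L = 77.47° − 164.48° = -87.01°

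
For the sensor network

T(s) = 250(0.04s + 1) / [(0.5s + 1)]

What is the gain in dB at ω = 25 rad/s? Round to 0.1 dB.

29.0 dB

At ω = 25 rad/s:
zero (1 + j25·0.04) = 1 + j1 → |·| ≈ 1.4142, ∠ ≈ 45.00°
pole (1 + j25·0.5) = 1 + j12.5 → |·| ≈ 12.54, ∠ ≈ 85.43°
|T| = 250 · 1.4142 / (12.54) ≈ 28.194
Gain = 20 log₁₀(28.194) ≈ 29.00 dB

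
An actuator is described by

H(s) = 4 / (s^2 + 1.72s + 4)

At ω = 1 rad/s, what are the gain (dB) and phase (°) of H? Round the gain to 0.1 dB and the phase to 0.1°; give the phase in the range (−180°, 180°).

1.3 dB, -29.8°

At s = jω = j1:
quadratic: (j1)² + 1.72·j1 + 4 = 3 + j1.72 → |·| ≈ 3.4581, ∠ ≈ 29.83°
|H| = 4 / 3.4581 ≈ 1.1567
Gain = 20 log₁₀(1.1567) ≈ 1.26 dB
∠H = 0.00° − 29.83° = -29.83°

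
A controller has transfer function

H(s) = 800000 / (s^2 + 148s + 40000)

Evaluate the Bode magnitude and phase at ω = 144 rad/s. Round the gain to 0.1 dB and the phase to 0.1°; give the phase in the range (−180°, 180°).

28.9 dB, -47.9°

At s = jω = j144:
quadratic: (j144)² + 148·j144 + 40000 = 19264 + j21312 → |·| ≈ 28728, ∠ ≈ 47.89°
|H| = 800000 / 28728 ≈ 27.847
Gain = 20 log₁₀(27.847) ≈ 28.90 dB
∠H = 0.00° − 47.89° = -47.89°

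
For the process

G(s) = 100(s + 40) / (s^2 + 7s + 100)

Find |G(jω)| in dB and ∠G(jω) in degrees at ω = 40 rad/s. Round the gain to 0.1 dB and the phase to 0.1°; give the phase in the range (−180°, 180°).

11.4 dB, -124.4°

At s = jω = j40:
zero (s+40): 40 + j40 → |·| = √(40²+40²) = √3200 ≈ 56.569, ∠ = arctan(40/40) ≈ 45.00°
quadratic: (j40)² + 7·j40 + 100 = -1500 + j280 → |·| ≈ 1525.9, ∠ ≈ 169.43°
|G| = 100 · 56.569 / 1525.9 ≈ 3.7073
Gain = 20 log₁₀(3.7073) ≈ 11.38 dB
∠G = 45.00° − 169.43° = -124.43°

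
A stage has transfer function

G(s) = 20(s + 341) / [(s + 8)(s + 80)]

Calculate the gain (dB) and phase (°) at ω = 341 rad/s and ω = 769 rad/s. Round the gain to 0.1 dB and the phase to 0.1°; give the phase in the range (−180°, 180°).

ω = 341: -21.9 dB, -120.5°; ω = 769: -31.0 dB, -107.4°

At s = jω = j341:
zero (s+341): 341 + j341 → |·| = √(341²+341²) = √232562 ≈ 482.25, ∠ = arctan(341/341) ≈ 45.00°
pole (s+8): 8 + j341 → |·| = √(8²+341²) = √116345 ≈ 341.09, ∠ = arctan(341/8) ≈ 88.66°
pole (s+80): 80 + j341 → |·| = √(80²+341²) = √122681 ≈ 350.26, ∠ = arctan(341/80) ≈ 76.80°
|G| = 20 · 482.25 / 1.1947e+05 ≈ 0.080732
Gain = 20 log₁₀(0.080732) ≈ -21.86 dB
∠G = 45.00° − 165.46° = -120.46°

At s = jω = j769:
zero (s+341): 341 + j769 → |·| = √(341²+769²) = √707642 ≈ 841.21, ∠ = arctan(769/341) ≈ 66.09°
pole (s+8): 8 + j769 → |·| = √(8²+769²) = √591425 ≈ 769.04, ∠ = arctan(769/8) ≈ 89.40°
pole (s+80): 80 + j769 → |·| = √(80²+769²) = √597761 ≈ 773.15, ∠ = arctan(769/80) ≈ 84.06°
|G| = 20 · 841.21 / 5.9458e+05 ≈ 0.028296
Gain = 20 log₁₀(0.028296) ≈ -30.97 dB
∠G = 66.09° − 173.46° = -107.37°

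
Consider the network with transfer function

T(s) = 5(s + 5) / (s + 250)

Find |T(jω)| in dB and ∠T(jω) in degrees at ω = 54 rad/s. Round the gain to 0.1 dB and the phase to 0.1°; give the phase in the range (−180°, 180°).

At s = jω = j54:
zero (s+5): 5 + j54 → |·| = √(5²+54²) = √2941 ≈ 54.231, ∠ = arctan(54/5) ≈ 84.71°
pole (s+250): 250 + j54 → |·| = √(250²+54²) = √65416 ≈ 255.77, ∠ = arctan(54/250) ≈ 12.19°
|T| = 5 · 54.231 / 255.77 ≈ 1.0602
Gain = 20 log₁₀(1.0602) ≈ 0.51 dB
∠T = 84.71° − 12.19° = 72.52°

0.5 dB, 72.5°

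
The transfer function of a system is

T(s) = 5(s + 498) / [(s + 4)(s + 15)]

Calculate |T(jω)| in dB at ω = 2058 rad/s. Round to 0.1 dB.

At s = jω = j2058:
zero (s+498): 498 + j2058 → |·| = √(498²+2058²) = √4483368 ≈ 2117.4, ∠ = arctan(2058/498) ≈ 76.40°
pole (s+4): 4 + j2058 → |·| = √(4²+2058²) = √4235380 ≈ 2058, ∠ = arctan(2058/4) ≈ 89.89°
pole (s+15): 15 + j2058 → |·| = √(15²+2058²) = √4235589 ≈ 2058.1, ∠ = arctan(2058/15) ≈ 89.58°
|T| = 5 · 2117.4 / 4.2356e+06 ≈ 0.0024995
Gain = 20 log₁₀(0.0024995) ≈ -52.04 dB

-52.0 dB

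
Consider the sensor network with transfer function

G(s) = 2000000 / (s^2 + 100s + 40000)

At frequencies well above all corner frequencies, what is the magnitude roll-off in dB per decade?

-40 dB/decade

Each pole contributes −20 dB/decade at high frequency; each zero contributes +20 dB/decade.
Net: 0 zero(s) − 2 pole(s) → -40 dB/decade.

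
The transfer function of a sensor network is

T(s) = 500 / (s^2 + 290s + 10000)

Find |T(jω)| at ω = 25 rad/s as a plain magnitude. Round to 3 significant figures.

Substitute s = j25:
Numerator: 500 = 500 + j0
Denominator: (j25)^2 + 290(j25) + 10000 = 9375 + j7250
|N| = √(500² + 0²) ≈ 500, ∠N ≈ 0.00°
|D| = √(9375² + 7250²) ≈ 11851, ∠D ≈ 37.72°
|T| = 500 / 11851 ≈ 0.042191

0.0422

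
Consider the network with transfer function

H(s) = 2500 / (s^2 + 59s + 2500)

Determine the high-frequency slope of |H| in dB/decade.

-40 dB/decade

Each pole contributes −20 dB/decade at high frequency; each zero contributes +20 dB/decade.
Net: 0 zero(s) − 2 pole(s) → -40 dB/decade.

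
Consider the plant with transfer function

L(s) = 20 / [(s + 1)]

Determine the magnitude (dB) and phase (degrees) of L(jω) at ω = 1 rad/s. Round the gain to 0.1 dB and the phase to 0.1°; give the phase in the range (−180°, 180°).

At ω = 1 rad/s:
pole (1 + j1·1) = 1 + j1 → |·| ≈ 1.4142, ∠ ≈ 45.00°
|L| = 20 · 1 / (1.4142) ≈ 14.142
Gain = 20 log₁₀(14.142) ≈ 23.01 dB
∠L = (0°) − (45.00°) = -45.00°

23.0 dB, -45.0°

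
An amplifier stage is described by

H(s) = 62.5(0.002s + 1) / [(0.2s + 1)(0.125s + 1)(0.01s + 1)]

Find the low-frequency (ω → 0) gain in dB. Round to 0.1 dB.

35.9 dB

H(0) = 62.5 · 1 / 1 = 62.5
20 log₁₀(62.5) ≈ 35.92 dB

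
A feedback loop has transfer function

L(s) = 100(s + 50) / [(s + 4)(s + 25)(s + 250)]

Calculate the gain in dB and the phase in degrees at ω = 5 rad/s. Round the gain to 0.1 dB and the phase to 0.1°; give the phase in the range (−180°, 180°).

At s = jω = j5:
zero (s+50): 50 + j5 → |·| = √(50²+5²) = √2525 ≈ 50.249, ∠ = arctan(5/50) ≈ 5.71°
pole (s+4): 4 + j5 → |·| = √(4²+5²) = √41 ≈ 6.4031, ∠ = arctan(5/4) ≈ 51.34°
pole (s+25): 25 + j5 → |·| = √(25²+5²) = √650 ≈ 25.495, ∠ = arctan(5/25) ≈ 11.31°
pole (s+250): 250 + j5 → |·| = √(250²+5²) = √62525 ≈ 250.05, ∠ = arctan(5/250) ≈ 1.15°
|L| = 100 · 50.249 / 40820 ≈ 0.1231
Gain = 20 log₁₀(0.1231) ≈ -18.19 dB
∠L = 5.71° − 63.80° = -58.09°

-18.2 dB, -58.1°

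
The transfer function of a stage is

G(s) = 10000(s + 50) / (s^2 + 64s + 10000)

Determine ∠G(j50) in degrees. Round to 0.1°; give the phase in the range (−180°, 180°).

21.9°

At s = jω = j50:
zero (s+50): 50 + j50 → |·| = √(50²+50²) = √5000 ≈ 70.711, ∠ = arctan(50/50) ≈ 45.00°
quadratic: (j50)² + 64·j50 + 10000 = 7500 + j3200 → |·| ≈ 8154.1, ∠ ≈ 23.11°
∠G = 45.00° − 23.11° = 21.89°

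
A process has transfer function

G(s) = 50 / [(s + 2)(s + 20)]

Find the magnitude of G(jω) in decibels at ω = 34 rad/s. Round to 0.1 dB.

-28.6 dB

At s = jω = j34:
pole (s+2): 2 + j34 → |·| = √(2²+34²) = √1160 ≈ 34.059, ∠ = arctan(34/2) ≈ 86.63°
pole (s+20): 20 + j34 → |·| = √(20²+34²) = √1556 ≈ 39.446, ∠ = arctan(34/20) ≈ 59.53°
|G| = 50 / 1343.5 ≈ 0.037216
Gain = 20 log₁₀(0.037216) ≈ -28.59 dB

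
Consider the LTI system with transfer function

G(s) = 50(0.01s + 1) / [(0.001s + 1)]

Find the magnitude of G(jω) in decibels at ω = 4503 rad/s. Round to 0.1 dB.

At ω = 4503 rad/s:
zero (1 + j4503·0.01) = 1 + j45.03 → |·| ≈ 45.041, ∠ ≈ 88.73°
pole (1 + j4503·0.001) = 1 + j4.503 → |·| ≈ 4.6127, ∠ ≈ 77.48°
|G| = 50 · 45.041 / (4.6127) ≈ 488.23
Gain = 20 log₁₀(488.23) ≈ 53.77 dB

53.8 dB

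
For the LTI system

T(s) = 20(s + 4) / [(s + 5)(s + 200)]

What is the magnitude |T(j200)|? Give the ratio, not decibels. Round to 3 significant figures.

At s = jω = j200:
zero (s+4): 4 + j200 → |·| = √(4²+200²) = √40016 ≈ 200.04, ∠ = arctan(200/4) ≈ 88.85°
pole (s+5): 5 + j200 → |·| = √(5²+200²) = √40025 ≈ 200.06, ∠ = arctan(200/5) ≈ 88.57°
pole (s+200): 200 + j200 → |·| = √(200²+200²) = √80000 ≈ 282.84, ∠ = arctan(200/200) ≈ 45.00°
|T| = 20 · 200.04 / 56585 ≈ 0.070704

0.0707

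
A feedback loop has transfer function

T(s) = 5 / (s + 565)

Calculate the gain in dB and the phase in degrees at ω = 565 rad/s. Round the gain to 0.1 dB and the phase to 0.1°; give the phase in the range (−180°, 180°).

-44.1 dB, -45.0°

Substitute s = j565:
Numerator: 5 = 5 + j0
Denominator: (j565) + 565 = 565 + j565
|N| = √(5² + 0²) ≈ 5, ∠N ≈ 0.00°
|D| = √(565² + 565²) ≈ 799.03, ∠D ≈ 45.00°
|T| = 5 / 799.03 ≈ 0.0062576
Gain = 20 log₁₀(0.0062576) ≈ -44.07 dB
∠T = 0.00° − 45.00° = -45.00°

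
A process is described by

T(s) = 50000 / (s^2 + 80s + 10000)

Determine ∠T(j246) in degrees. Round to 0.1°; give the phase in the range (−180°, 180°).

At s = jω = j246:
quadratic: (j246)² + 80·j246 + 10000 = -50516 + j19680 → |·| ≈ 54214, ∠ ≈ 158.72°
∠T = 0.00° − 158.72° = -158.72°

-158.7°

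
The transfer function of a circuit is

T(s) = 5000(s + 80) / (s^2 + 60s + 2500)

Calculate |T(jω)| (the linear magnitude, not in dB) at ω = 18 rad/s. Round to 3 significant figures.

169

At s = jω = j18:
zero (s+80): 80 + j18 → |·| = √(80²+18²) = √6724 ≈ 82, ∠ = arctan(18/80) ≈ 12.68°
quadratic: (j18)² + 60·j18 + 2500 = 2176 + j1080 → |·| ≈ 2429.3, ∠ ≈ 26.40°
|T| = 5000 · 82 / 2429.3 ≈ 168.77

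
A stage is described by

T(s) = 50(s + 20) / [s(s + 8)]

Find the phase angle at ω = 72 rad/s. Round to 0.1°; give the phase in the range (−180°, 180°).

-99.2°

At s = jω = j72:
zero (s+20): 20 + j72 → |·| = √(20²+72²) = √5584 ≈ 74.726, ∠ = arctan(72/20) ≈ 74.48°
pole (s+8): 8 + j72 → |·| = √(8²+72²) = √5248 ≈ 72.443, ∠ = arctan(72/8) ≈ 83.66°
pole at origin: |s| = 72, ∠ = 90.00° (in denominator)
∠T = 74.48° − 173.66° = -99.18°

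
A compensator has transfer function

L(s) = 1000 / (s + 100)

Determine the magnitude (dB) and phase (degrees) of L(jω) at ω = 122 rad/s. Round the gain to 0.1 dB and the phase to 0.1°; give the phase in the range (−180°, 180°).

16.0 dB, -50.7°

Substitute s = j122:
Numerator: 1000 = 1000 + j0
Denominator: (j122) + 100 = 100 + j122
|N| = √(1000² + 0²) ≈ 1000, ∠N ≈ 0.00°
|D| = √(100² + 122²) ≈ 157.75, ∠D ≈ 50.66°
|L| = 1000 / 157.75 ≈ 6.3391
Gain = 20 log₁₀(6.3391) ≈ 16.04 dB
∠L = 0.00° − 50.66° = -50.66°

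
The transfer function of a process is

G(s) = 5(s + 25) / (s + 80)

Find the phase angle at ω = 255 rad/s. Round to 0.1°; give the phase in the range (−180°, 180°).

At s = jω = j255:
zero (s+25): 25 + j255 → |·| = √(25²+255²) = √65650 ≈ 256.22, ∠ = arctan(255/25) ≈ 84.40°
pole (s+80): 80 + j255 → |·| = √(80²+255²) = √71425 ≈ 267.25, ∠ = arctan(255/80) ≈ 72.58°
∠G = 84.40° − 72.58° = 11.82°

11.8°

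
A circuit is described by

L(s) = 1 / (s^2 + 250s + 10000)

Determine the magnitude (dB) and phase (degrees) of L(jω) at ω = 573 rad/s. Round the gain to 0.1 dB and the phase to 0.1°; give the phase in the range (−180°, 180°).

-110.9 dB, -155.8°

Substitute s = j573:
Numerator: 1 = 1 + j0
Denominator: (j573)^2 + 250(j573) + 10000 = -318329 + j143250
|N| = √(1² + 0²) ≈ 1, ∠N ≈ 0.00°
|D| = √(318329² + 143250²) ≈ 3.4908e+05, ∠D ≈ 155.77°
|L| = 1 / 3.4908e+05 ≈ 2.8647e-06
Gain = 20 log₁₀(2.8647e-06) ≈ -110.86 dB
∠L = 0.00° − 155.77° = -155.77°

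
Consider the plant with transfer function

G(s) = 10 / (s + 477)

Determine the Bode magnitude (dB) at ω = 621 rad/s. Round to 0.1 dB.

-37.9 dB

At s = jω = j621:
pole (s+477): 477 + j621 → |·| = √(477²+621²) = √613170 ≈ 783.05, ∠ = arctan(621/477) ≈ 52.47°
|G| = 10 / 783.05 ≈ 0.012771
Gain = 20 log₁₀(0.012771) ≈ -37.88 dB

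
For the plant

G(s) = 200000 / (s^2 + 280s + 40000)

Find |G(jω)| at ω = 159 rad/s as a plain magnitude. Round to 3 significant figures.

4.27

At s = jω = j159:
quadratic: (j159)² + 280·j159 + 40000 = 14719 + j44520 → |·| ≈ 46890, ∠ ≈ 71.71°
|G| = 200000 / 46890 ≈ 4.2653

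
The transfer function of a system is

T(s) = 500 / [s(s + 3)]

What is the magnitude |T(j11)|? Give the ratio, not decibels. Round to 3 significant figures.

At s = jω = j11:
pole (s+3): 3 + j11 → |·| = √(3²+11²) = √130 ≈ 11.402, ∠ = arctan(11/3) ≈ 74.74°
pole at origin: |s| = 11, ∠ = 90.00° (in denominator)
|T| = 500 / 125.42 ≈ 3.9866

3.99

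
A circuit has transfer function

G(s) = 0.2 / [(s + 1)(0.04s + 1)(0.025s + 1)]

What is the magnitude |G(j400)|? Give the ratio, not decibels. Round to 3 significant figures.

3.10e-06

At ω = 400 rad/s:
pole (1 + j400·1) = 1 + j400 → |·| ≈ 400, ∠ ≈ 89.86°
pole (1 + j400·0.04) = 1 + j16 → |·| ≈ 16.031, ∠ ≈ 86.42°
pole (1 + j400·0.025) = 1 + j10 → |·| ≈ 10.05, ∠ ≈ 84.29°
|G| = 0.2 · 1 / (400 · 16.031 · 10.05) ≈ 3.1034e-06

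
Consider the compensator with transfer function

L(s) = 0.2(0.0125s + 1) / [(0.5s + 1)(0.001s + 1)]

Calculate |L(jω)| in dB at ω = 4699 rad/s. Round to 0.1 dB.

-59.7 dB

At ω = 4699 rad/s:
zero (1 + j4699·0.0125) = 1 + j58.7375 → |·| ≈ 58.746, ∠ ≈ 89.02°
pole (1 + j4699·0.5) = 1 + j2349.5 → |·| ≈ 2349.5, ∠ ≈ 89.98°
pole (1 + j4699·0.001) = 1 + j4.699 → |·| ≈ 4.8042, ∠ ≈ 77.99°
|L| = 0.2 · 58.746 / (2349.5 · 4.8042) ≈ 0.0010409
Gain = 20 log₁₀(0.0010409) ≈ -59.65 dB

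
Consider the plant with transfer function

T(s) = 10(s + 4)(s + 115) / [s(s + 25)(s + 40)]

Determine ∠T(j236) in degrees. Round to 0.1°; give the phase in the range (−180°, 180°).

At s = jω = j236:
zero (s+4): 4 + j236 → |·| = √(4²+236²) = √55712 ≈ 236.03, ∠ = arctan(236/4) ≈ 89.03°
zero (s+115): 115 + j236 → |·| = √(115²+236²) = √68921 ≈ 262.53, ∠ = arctan(236/115) ≈ 64.02°
pole (s+25): 25 + j236 → |·| = √(25²+236²) = √56321 ≈ 237.32, ∠ = arctan(236/25) ≈ 83.95°
pole (s+40): 40 + j236 → |·| = √(40²+236²) = √57296 ≈ 239.37, ∠ = arctan(236/40) ≈ 80.38°
pole at origin: |s| = 236, ∠ = 90.00° (in denominator)
∠T = 153.05° − 254.33° = -101.28°

-101.3°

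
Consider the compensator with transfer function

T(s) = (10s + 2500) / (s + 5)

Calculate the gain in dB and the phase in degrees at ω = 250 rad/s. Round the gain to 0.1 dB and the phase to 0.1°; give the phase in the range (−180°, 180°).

Substitute s = j250:
Numerator: 10(j250) + 2500 = 2500 + j2500
Denominator: (j250) + 5 = 5 + j250
|N| = √(2500² + 2500²) ≈ 3535.5, ∠N ≈ 45.00°
|D| = √(5² + 250²) ≈ 250.05, ∠D ≈ 88.85°
|T| = 3535.5 / 250.05 ≈ 14.139
Gain = 20 log₁₀(14.139) ≈ 23.01 dB
∠T = 45.00° − 88.85° = -43.85°

23.0 dB, -43.9°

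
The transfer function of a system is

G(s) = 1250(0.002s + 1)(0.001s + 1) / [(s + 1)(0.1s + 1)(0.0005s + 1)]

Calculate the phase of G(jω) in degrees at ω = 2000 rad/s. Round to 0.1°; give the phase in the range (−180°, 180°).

-85.3°

At ω = 2000 rad/s:
zero (1 + j2000·0.002) = 1 + j4 → |·| ≈ 4.1231, ∠ ≈ 75.96°
zero (1 + j2000·0.001) = 1 + j2 → |·| ≈ 2.2361, ∠ ≈ 63.43°
pole (1 + j2000·1) = 1 + j2000 → |·| ≈ 2000, ∠ ≈ 89.97°
pole (1 + j2000·0.1) = 1 + j200 → |·| ≈ 200, ∠ ≈ 89.71°
pole (1 + j2000·0.0005) = 1 + j1 → |·| ≈ 1.4142, ∠ ≈ 45.00°
∠G = (75.96° + 63.43°) − (89.97° + 89.71° + 45.00°) = -85.29°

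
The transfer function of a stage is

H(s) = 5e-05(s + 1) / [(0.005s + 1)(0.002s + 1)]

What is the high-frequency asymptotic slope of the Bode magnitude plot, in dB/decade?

-20 dB/decade

Each pole contributes −20 dB/decade at high frequency; each zero contributes +20 dB/decade.
Net: 1 zero(s) − 2 pole(s) → -20 dB/decade.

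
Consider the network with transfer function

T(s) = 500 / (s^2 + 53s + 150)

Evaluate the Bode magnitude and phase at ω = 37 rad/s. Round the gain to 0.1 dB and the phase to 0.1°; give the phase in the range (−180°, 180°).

Substitute s = j37:
Numerator: 500 = 500 + j0
Denominator: (j37)^2 + 53(j37) + 150 = -1219 + j1961
|N| = √(500² + 0²) ≈ 500, ∠N ≈ 0.00°
|D| = √(1219² + 1961²) ≈ 2309, ∠D ≈ 121.87°
|T| = 500 / 2309 ≈ 0.21654
Gain = 20 log₁₀(0.21654) ≈ -13.29 dB
∠T = 0.00° − 121.87° = -121.87°

-13.3 dB, -121.9°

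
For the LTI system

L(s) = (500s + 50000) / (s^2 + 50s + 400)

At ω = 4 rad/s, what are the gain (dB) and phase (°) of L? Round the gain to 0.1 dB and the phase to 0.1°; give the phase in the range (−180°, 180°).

41.3 dB, -25.2°

Substitute s = j4:
Numerator: 500(j4) + 50000 = 50000 + j2000
Denominator: (j4)^2 + 50(j4) + 400 = 384 + j200
|N| = √(50000² + 2000²) ≈ 50040, ∠N ≈ 2.29°
|D| = √(384² + 200²) ≈ 432.96, ∠D ≈ 27.51°
|L| = 50040 / 432.96 ≈ 115.58
Gain = 20 log₁₀(115.58) ≈ 41.26 dB
∠L = 2.29° − 27.51° = -25.22°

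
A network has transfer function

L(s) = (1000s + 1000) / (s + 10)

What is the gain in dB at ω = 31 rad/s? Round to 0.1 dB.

Substitute s = j31:
Numerator: 1000(j31) + 1000 = 1000 + j31000
Denominator: (j31) + 10 = 10 + j31
|N| = √(1000² + 31000²) ≈ 31016, ∠N ≈ 88.15°
|D| = √(10² + 31²) ≈ 32.573, ∠D ≈ 72.12°
|L| = 31016 / 32.573 ≈ 952.2
Gain = 20 log₁₀(952.2) ≈ 59.57 dB

59.6 dB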